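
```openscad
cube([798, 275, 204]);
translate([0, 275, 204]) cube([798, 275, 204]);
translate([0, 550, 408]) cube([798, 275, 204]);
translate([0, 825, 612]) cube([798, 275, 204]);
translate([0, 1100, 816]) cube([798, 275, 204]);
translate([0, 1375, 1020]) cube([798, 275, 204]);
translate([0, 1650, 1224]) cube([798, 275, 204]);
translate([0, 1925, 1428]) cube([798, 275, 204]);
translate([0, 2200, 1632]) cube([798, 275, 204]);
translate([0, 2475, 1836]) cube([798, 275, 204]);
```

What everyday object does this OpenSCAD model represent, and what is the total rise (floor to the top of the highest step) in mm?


A staircase. The total rise is 2040 mm.

10 identical blocks, each offset up and back from the previous — a staircase. Each step is 204 mm tall and there are 10 of them, so the total rise is 10 × 204 = 2040 mm.


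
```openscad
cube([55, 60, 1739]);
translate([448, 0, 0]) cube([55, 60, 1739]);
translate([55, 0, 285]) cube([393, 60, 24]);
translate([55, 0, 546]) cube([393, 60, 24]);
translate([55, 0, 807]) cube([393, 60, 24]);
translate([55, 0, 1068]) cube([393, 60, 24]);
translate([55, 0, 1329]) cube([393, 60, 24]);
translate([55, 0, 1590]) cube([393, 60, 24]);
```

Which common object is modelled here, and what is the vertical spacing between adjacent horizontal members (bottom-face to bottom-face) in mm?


A ladder. The rung spacing is 261 mm.

Two tall 55×60 posts with 6 short bars between them — a ladder. Adjacent rungs sit at z = 285 and z = 546, so the spacing is 546 − 285 = 261 mm.


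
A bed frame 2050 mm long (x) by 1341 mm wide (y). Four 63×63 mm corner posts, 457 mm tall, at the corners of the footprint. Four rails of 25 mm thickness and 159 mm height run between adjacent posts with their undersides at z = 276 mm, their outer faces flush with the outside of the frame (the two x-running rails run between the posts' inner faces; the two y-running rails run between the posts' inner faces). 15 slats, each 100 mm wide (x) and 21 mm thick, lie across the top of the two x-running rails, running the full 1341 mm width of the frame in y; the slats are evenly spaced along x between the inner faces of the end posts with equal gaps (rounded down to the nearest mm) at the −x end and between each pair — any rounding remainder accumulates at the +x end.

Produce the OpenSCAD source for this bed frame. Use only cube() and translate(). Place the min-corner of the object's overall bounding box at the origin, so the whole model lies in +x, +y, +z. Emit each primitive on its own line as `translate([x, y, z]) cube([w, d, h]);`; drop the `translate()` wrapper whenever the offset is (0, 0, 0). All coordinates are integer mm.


cube([63, 63, 457]);
translate([0, 1278, 0]) cube([63, 63, 457]);
translate([1987, 0, 0]) cube([63, 63, 457]);
translate([1987, 1278, 0]) cube([63, 63, 457]);
translate([63, 0, 276]) cube([1924, 25, 159]);
translate([63, 1316, 276]) cube([1924, 25, 159]);
translate([0, 63, 276]) cube([25, 1215, 159]);
translate([2025, 63, 276]) cube([25, 1215, 159]);
translate([89, 0, 435]) cube([100, 1341, 21]);
translate([215, 0, 435]) cube([100, 1341, 21]);
translate([341, 0, 435]) cube([100, 1341, 21]);
translate([467, 0, 435]) cube([100, 1341, 21]);
translate([593, 0, 435]) cube([100, 1341, 21]);
translate([719, 0, 435]) cube([100, 1341, 21]);
translate([845, 0, 435]) cube([100, 1341, 21]);
translate([971, 0, 435]) cube([100, 1341, 21]);
translate([1097, 0, 435]) cube([100, 1341, 21]);
translate([1223, 0, 435]) cube([100, 1341, 21]);
translate([1349, 0, 435]) cube([100, 1341, 21]);
translate([1475, 0, 435]) cube([100, 1341, 21]);
translate([1601, 0, 435]) cube([100, 1341, 21]);
translate([1727, 0, 435]) cube([100, 1341, 21]);
translate([1853, 0, 435]) cube([100, 1341, 21]);


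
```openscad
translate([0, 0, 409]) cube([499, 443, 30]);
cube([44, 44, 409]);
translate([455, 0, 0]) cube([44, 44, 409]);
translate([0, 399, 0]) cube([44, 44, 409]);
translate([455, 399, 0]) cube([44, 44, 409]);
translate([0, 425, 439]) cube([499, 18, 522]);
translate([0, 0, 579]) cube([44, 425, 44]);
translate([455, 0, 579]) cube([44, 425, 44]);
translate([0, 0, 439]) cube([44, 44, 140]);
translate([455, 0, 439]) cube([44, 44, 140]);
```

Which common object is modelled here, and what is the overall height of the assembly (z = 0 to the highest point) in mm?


A chair. The overall height is 961 mm.

A slab on four corner posts with a tall panel at the back — a chair. The seat slab sits at z = 409 with thickness 30, and the 522 mm backrest starts at the seat top, so the overall height is 409 + 30 + 522 = 961 mm.


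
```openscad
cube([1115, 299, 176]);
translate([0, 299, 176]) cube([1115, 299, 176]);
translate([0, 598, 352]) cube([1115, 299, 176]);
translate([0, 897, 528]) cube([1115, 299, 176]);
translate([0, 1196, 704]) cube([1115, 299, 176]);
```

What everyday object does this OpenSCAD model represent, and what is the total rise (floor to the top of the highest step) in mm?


A staircase. The total rise is 880 mm.

5 identical blocks, each offset up and back from the previous — a staircase. Each step is 176 mm tall and there are 5 of them, so the total rise is 5 × 176 = 880 mm.


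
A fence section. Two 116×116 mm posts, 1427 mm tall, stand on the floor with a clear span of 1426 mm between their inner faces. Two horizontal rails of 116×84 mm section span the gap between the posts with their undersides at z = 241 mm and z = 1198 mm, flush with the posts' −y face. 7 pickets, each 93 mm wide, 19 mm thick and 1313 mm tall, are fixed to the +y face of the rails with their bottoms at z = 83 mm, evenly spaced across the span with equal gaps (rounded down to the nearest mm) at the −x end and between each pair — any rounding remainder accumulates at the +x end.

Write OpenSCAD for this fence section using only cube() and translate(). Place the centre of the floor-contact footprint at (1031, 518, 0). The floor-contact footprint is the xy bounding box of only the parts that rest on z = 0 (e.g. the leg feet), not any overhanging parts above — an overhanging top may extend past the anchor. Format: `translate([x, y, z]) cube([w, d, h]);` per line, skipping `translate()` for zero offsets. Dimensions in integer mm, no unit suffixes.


translate([202, 460, 0]) cube([116, 116, 1427]);
translate([1744, 460, 0]) cube([116, 116, 1427]);
translate([318, 460, 241]) cube([1426, 116, 84]);
translate([318, 460, 1198]) cube([1426, 116, 84]);
translate([414, 576, 83]) cube([93, 19, 1313]);
translate([603, 576, 83]) cube([93, 19, 1313]);
translate([792, 576, 83]) cube([93, 19, 1313]);
translate([981, 576, 83]) cube([93, 19, 1313]);
translate([1170, 576, 83]) cube([93, 19, 1313]);
translate([1359, 576, 83]) cube([93, 19, 1313]);
translate([1548, 576, 83]) cube([93, 19, 1313]);


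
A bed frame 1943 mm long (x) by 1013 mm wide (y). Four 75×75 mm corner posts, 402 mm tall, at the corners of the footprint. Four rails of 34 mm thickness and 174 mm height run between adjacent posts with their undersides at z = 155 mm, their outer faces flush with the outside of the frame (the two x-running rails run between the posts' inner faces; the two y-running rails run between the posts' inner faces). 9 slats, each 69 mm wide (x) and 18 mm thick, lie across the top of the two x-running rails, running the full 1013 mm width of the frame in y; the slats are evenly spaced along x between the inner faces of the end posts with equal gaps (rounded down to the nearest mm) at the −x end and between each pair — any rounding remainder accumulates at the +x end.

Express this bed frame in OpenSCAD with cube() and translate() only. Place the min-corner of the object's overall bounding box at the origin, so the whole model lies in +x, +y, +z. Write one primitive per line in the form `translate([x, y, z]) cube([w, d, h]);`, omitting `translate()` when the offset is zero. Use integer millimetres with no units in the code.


// slat z = rail_z + rail_h = 155 + 174 = 329
// slat gap = ⌊(1793 − 9·69) / 10⌋ = 117
cube([75, 75, 402]);
translate([0, 938, 0]) cube([75, 75, 402]);
translate([1868, 0, 0]) cube([75, 75, 402]);
translate([1868, 938, 0]) cube([75, 75, 402]);
translate([75, 0, 155]) cube([1793, 34, 174]);
translate([75, 979, 155]) cube([1793, 34, 174]);
translate([0, 75, 155]) cube([34, 863, 174]);
translate([1909, 75, 155]) cube([34, 863, 174]);
translate([192, 0, 329]) cube([69, 1013, 18]);
translate([378, 0, 329]) cube([69, 1013, 18]);
translate([564, 0, 329]) cube([69, 1013, 18]);
translate([750, 0, 329]) cube([69, 1013, 18]);
translate([936, 0, 329]) cube([69, 1013, 18]);
translate([1122, 0, 329]) cube([69, 1013, 18]);
translate([1308, 0, 329]) cube([69, 1013, 18]);
translate([1494, 0, 329]) cube([69, 1013, 18]);
translate([1680, 0, 329]) cube([69, 1013, 18]);


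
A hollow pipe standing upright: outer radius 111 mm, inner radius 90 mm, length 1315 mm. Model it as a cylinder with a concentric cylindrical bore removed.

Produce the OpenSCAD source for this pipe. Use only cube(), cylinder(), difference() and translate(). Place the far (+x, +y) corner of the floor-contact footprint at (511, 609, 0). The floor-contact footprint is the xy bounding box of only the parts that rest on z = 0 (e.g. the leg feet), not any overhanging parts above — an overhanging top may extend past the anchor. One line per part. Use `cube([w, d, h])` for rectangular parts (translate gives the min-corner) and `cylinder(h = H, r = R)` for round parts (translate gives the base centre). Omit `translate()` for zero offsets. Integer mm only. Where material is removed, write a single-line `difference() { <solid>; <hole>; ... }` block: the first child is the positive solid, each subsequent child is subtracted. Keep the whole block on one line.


difference() { translate([400, 498, 0]) cylinder(h = 1315, r = 111); translate([400, 498, 0]) cylinder(h = 1315, r = 90); }


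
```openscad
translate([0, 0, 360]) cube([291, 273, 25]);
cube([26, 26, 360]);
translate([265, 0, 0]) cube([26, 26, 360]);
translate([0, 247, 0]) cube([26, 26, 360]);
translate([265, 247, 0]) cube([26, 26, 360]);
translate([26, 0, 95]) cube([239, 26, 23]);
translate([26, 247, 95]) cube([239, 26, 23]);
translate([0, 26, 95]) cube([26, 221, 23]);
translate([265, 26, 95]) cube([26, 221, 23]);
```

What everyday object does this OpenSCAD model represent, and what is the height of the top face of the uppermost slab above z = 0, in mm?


A stool. The seat height is 385 mm.

A 291×273×25 slab at z = 360 on four corner posts — a stool. The seat top is 360 + 25 = 385 mm.


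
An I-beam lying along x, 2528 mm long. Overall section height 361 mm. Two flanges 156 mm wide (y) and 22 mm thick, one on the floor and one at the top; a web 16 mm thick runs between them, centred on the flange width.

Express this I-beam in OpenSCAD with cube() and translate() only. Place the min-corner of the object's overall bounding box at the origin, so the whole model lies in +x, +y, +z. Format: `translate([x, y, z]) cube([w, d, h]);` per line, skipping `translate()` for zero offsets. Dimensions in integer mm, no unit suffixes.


cube([2528, 156, 22]);
translate([0, 70, 22]) cube([2528, 16, 317]);
translate([0, 0, 339]) cube([2528, 156, 22]);


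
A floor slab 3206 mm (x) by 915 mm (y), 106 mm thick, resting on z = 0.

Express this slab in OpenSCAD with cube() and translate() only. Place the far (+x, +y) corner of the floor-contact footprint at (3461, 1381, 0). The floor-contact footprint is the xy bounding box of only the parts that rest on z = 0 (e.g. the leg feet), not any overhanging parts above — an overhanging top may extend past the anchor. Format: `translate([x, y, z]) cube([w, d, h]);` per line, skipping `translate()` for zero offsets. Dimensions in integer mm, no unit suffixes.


translate([255, 466, 0]) cube([3206, 915, 106]);


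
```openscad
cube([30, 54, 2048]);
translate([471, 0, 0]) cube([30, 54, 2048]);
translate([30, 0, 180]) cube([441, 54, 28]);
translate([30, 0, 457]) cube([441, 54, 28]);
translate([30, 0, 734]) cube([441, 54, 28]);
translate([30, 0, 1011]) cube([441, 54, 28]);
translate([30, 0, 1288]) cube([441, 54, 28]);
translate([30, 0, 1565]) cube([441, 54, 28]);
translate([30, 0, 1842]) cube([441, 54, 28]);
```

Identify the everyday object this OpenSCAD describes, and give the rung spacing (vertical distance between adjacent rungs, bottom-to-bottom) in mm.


A ladder. The rung spacing is 277 mm.

Two tall 30×54 posts with 7 short bars between them — a ladder. Adjacent rungs sit at z = 180 and z = 457, so the spacing is 457 − 180 = 277 mm.


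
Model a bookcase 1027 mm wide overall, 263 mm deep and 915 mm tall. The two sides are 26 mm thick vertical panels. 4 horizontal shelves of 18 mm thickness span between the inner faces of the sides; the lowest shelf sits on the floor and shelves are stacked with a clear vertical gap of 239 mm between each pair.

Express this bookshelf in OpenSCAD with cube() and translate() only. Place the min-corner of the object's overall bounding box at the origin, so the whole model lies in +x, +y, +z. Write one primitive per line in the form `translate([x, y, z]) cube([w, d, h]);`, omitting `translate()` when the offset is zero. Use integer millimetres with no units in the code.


cube([26, 263, 915]);
translate([1001, 0, 0]) cube([26, 263, 915]);
translate([26, 0, 0]) cube([975, 263, 18]);
translate([26, 0, 257]) cube([975, 263, 18]);
translate([26, 0, 514]) cube([975, 263, 18]);
translate([26, 0, 771]) cube([975, 263, 18]);


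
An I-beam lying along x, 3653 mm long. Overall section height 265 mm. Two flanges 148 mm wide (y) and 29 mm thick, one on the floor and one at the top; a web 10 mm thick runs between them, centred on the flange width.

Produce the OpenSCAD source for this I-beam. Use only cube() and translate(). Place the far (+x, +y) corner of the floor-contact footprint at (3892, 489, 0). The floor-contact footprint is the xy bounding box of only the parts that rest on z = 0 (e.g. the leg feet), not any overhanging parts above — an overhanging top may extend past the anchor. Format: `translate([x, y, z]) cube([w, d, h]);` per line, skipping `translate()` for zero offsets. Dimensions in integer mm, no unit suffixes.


translate([239, 341, 0]) cube([3653, 148, 29]);
translate([239, 410, 29]) cube([3653, 10, 207]);
translate([239, 341, 236]) cube([3653, 148, 29]);


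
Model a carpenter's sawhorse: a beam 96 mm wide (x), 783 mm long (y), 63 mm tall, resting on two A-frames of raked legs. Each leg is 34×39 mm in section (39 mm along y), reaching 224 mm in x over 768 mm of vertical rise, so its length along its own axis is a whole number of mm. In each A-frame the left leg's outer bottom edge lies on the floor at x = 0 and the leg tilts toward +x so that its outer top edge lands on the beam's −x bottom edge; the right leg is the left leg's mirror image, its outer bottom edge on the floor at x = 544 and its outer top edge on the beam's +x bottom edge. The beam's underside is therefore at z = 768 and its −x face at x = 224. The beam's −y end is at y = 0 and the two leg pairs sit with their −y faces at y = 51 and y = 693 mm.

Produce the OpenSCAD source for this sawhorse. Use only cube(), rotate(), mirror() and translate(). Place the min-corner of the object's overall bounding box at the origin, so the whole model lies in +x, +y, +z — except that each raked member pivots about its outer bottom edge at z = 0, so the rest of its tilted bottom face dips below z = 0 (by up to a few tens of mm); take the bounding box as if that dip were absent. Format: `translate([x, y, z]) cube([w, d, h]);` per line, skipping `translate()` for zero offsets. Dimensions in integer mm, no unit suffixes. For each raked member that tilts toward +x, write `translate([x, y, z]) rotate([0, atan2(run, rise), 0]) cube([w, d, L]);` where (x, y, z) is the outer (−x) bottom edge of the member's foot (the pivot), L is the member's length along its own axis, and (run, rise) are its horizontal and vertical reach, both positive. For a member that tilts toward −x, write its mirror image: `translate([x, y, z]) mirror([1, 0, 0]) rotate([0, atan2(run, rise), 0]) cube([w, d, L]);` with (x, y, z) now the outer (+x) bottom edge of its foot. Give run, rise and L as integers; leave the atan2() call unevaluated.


translate([224, 0, 768]) cube([96, 783, 63]);
translate([0, 51, 0]) rotate([0, atan2(224, 768), 0]) cube([34, 39, 800]);
translate([544, 51, 0]) mirror([1, 0, 0]) rotate([0, atan2(224, 768), 0]) cube([34, 39, 800]);
translate([0, 693, 0]) rotate([0, atan2(224, 768), 0]) cube([34, 39, 800]);
translate([544, 693, 0]) mirror([1, 0, 0]) rotate([0, atan2(224, 768), 0]) cube([34, 39, 800]);


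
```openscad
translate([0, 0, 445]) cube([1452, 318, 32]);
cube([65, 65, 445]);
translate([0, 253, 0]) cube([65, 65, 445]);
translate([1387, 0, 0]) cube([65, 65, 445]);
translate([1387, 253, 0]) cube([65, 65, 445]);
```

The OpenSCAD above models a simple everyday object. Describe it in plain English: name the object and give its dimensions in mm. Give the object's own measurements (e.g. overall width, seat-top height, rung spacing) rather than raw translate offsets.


A bench: a 1452×318 mm seat slab, 32 mm thick, top at z = 477 mm, on four 65×65 mm square legs flush with the seat corners and standing on z = 0.


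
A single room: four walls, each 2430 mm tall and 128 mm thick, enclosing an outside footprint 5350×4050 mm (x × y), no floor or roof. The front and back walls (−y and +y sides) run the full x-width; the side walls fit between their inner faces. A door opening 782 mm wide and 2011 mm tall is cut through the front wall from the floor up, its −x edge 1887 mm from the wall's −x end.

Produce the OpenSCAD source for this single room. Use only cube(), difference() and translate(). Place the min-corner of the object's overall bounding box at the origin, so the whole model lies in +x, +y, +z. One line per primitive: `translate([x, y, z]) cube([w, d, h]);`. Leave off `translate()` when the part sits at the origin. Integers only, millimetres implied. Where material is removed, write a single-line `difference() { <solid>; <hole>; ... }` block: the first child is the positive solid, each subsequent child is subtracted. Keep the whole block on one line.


difference() { cube([5350, 128, 2430]); translate([1887, 0, 0]) cube([782, 128, 2011]); }
translate([0, 3922, 0]) cube([5350, 128, 2430]);
translate([0, 128, 0]) cube([128, 3794, 2430]);
translate([5222, 128, 0]) cube([128, 3794, 2430]);


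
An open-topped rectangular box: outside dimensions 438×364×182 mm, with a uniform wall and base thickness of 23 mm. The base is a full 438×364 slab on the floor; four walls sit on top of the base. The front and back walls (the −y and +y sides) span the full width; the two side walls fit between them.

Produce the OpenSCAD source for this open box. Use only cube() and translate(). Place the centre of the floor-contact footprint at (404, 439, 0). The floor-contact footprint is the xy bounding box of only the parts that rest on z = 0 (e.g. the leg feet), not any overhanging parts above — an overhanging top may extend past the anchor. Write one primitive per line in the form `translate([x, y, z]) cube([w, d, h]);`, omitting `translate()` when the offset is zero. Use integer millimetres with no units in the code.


translate([185, 257, 0]) cube([438, 364, 23]);
translate([185, 257, 23]) cube([438, 23, 159]);
translate([185, 598, 23]) cube([438, 23, 159]);
translate([185, 280, 23]) cube([23, 318, 159]);
translate([600, 280, 23]) cube([23, 318, 159]);


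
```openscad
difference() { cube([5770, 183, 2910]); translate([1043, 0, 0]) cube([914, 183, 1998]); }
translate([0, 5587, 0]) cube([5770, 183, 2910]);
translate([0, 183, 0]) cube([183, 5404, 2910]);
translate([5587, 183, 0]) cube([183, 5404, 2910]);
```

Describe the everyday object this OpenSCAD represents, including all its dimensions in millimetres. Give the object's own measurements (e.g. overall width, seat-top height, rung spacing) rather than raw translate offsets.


A single room: four walls, each 2910 mm tall and 183 mm thick, enclosing an outside footprint 5770×5770 mm (x × y), no floor or roof. The front and back walls (−y and +y sides) run the full x-width; the side walls fit between their inner faces. A door opening 914 mm wide and 1998 mm tall is cut through the front wall from the floor up, its −x edge 1043 mm from the wall's −x end.


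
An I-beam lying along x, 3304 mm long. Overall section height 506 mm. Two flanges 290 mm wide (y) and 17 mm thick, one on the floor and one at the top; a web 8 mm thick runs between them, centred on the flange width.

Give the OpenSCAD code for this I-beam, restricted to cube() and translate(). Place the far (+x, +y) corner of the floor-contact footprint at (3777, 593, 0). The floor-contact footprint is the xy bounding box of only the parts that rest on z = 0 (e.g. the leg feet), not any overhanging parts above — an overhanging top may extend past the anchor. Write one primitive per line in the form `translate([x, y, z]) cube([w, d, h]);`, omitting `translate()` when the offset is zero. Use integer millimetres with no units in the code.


translate([473, 303, 0]) cube([3304, 290, 17]);
translate([473, 444, 17]) cube([3304, 8, 472]);
translate([473, 303, 489]) cube([3304, 290, 17]);


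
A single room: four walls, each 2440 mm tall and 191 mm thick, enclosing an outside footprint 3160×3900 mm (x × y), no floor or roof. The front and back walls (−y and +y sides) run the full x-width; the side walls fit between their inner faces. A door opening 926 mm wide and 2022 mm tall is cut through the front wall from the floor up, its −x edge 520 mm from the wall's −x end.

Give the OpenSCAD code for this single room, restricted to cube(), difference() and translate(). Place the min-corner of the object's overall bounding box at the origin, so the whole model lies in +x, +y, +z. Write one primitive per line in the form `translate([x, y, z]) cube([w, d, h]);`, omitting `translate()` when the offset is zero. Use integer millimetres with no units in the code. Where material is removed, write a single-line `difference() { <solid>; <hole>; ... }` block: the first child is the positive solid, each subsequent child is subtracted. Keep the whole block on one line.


difference() { cube([3160, 191, 2440]); translate([520, 0, 0]) cube([926, 191, 2022]); }
translate([0, 3709, 0]) cube([3160, 191, 2440]);
translate([0, 191, 0]) cube([191, 3518, 2440]);
translate([2969, 191, 0]) cube([191, 3518, 2440]);


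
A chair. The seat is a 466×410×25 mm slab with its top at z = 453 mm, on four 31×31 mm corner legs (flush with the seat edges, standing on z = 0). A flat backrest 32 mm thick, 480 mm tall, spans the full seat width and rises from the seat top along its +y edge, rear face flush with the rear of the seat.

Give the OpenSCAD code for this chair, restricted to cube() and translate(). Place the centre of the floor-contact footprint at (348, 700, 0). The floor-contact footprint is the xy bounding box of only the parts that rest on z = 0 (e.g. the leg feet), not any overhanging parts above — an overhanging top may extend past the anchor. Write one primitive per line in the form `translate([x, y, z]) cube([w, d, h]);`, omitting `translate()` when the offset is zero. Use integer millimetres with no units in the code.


translate([115, 495, 428]) cube([466, 410, 25]);
translate([115, 495, 0]) cube([31, 31, 428]);
translate([550, 495, 0]) cube([31, 31, 428]);
translate([115, 874, 0]) cube([31, 31, 428]);
translate([550, 874, 0]) cube([31, 31, 428]);
translate([115, 873, 453]) cube([466, 32, 480]);


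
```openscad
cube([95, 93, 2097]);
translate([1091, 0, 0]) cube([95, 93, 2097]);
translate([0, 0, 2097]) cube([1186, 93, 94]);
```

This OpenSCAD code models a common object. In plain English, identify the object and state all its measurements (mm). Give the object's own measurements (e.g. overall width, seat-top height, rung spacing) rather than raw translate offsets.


A door frame. The clear opening is 996 mm wide and 2097 mm high. Two 95 mm wide jambs, 93 mm deep, stand either side of the opening from the floor to the top of the opening. A 94 mm thick head sits across the top of both jambs, spanning the full outside width of the frame.


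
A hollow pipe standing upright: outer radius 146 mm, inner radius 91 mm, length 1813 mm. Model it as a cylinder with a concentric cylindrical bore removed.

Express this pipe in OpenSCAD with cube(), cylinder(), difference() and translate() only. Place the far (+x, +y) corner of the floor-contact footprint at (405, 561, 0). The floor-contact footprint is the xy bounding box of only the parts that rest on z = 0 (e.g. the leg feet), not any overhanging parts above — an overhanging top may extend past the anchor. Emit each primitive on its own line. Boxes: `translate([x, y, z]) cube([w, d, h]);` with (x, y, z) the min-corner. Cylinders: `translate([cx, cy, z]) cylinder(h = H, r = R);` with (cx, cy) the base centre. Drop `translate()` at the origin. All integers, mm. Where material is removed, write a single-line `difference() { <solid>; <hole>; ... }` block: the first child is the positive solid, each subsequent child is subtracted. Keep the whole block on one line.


difference() { translate([259, 415, 0]) cylinder(h = 1813, r = 146); translate([259, 415, 0]) cylinder(h = 1813, r = 91); }


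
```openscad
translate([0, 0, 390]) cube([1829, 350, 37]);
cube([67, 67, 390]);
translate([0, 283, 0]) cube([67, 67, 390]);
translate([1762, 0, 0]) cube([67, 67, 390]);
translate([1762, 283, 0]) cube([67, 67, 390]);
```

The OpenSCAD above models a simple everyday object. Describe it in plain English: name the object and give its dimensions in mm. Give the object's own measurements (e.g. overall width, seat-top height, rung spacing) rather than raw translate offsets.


A long wooden bench with a 1829 mm (x) × 350 mm (y) seat, 37 mm thick, its top surface 427 mm above the floor. Four 67 mm square legs at the seat corners, flush with the edges, run from z = 0 to the seat underside.


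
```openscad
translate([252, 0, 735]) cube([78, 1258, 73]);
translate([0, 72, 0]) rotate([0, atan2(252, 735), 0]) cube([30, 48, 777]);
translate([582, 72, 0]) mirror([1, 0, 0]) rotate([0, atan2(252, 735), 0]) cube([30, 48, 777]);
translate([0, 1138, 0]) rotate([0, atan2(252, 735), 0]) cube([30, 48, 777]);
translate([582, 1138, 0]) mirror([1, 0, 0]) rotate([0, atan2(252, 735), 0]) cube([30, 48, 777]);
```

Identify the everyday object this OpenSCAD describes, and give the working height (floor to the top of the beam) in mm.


A sawhorse. The overall height is 808 mm.

A beam across two mirrored pairs of raked legs — a sawhorse. The beam's underside is at z = 735 (matching the legs' vertical rise in atan2(252, 735)) and the beam is 73 mm tall, so its top is at 735 + 73 = 808 mm. The raked legs top out at the beam's underside, so that is the highest point.


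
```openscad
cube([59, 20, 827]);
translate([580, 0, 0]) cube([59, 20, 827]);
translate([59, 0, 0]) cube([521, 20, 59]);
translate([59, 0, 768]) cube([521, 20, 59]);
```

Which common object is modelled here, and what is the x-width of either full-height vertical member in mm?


A picture frame. The border width is 59 mm.

Four thin pieces enclosing a rectangular opening — a picture frame. The two full-height stiles are 827 mm tall; the top rail sits at z = 768 and is 59 mm tall, so the border above the opening is 827 − 768 = 59 mm, matching the stile x-width.


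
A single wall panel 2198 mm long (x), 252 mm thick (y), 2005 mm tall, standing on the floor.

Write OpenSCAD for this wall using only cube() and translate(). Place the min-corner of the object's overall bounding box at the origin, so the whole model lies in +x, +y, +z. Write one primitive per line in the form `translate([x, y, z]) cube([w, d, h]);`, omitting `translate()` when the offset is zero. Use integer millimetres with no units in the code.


cube([2198, 252, 2005]);


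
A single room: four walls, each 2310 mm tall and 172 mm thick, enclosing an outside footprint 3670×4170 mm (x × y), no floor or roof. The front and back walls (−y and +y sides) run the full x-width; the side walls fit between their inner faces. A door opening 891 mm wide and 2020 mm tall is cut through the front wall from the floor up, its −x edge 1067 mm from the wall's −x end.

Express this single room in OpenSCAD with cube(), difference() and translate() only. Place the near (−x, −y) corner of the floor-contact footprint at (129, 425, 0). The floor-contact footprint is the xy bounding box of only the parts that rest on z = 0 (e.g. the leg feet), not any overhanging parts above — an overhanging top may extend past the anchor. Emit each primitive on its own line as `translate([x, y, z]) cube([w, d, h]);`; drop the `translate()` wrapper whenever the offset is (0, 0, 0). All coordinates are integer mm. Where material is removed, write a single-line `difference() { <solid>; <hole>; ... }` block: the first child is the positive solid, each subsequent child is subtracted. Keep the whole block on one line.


difference() { translate([129, 425, 0]) cube([3670, 172, 2310]); translate([1196, 425, 0]) cube([891, 172, 2020]); }
translate([129, 4423, 0]) cube([3670, 172, 2310]);
translate([129, 597, 0]) cube([172, 3826, 2310]);
translate([3627, 597, 0]) cube([172, 3826, 2310]);


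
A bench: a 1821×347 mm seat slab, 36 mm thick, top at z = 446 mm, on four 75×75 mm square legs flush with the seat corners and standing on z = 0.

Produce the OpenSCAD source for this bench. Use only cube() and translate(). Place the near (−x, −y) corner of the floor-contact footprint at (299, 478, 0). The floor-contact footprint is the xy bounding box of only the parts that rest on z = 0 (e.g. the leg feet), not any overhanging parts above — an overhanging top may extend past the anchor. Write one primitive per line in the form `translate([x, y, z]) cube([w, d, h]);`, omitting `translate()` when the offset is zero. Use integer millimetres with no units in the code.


translate([299, 478, 410]) cube([1821, 347, 36]);
translate([299, 478, 0]) cube([75, 75, 410]);
translate([299, 750, 0]) cube([75, 75, 410]);
translate([2045, 478, 0]) cube([75, 75, 410]);
translate([2045, 750, 0]) cube([75, 75, 410]);


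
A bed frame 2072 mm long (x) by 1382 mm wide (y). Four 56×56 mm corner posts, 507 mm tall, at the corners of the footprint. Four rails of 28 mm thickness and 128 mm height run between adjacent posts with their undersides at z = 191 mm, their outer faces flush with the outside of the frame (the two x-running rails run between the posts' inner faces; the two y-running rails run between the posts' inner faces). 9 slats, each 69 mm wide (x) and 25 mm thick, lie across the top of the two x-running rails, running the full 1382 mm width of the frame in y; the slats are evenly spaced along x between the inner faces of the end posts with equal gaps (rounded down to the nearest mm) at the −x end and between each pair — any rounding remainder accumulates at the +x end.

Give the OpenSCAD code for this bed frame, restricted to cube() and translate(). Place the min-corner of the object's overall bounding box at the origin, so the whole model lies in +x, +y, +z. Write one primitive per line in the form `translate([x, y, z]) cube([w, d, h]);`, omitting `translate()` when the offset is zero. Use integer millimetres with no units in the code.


cube([56, 56, 507]);
translate([0, 1326, 0]) cube([56, 56, 507]);
translate([2016, 0, 0]) cube([56, 56, 507]);
translate([2016, 1326, 0]) cube([56, 56, 507]);
translate([56, 0, 191]) cube([1960, 28, 128]);
translate([56, 1354, 191]) cube([1960, 28, 128]);
translate([0, 56, 191]) cube([28, 1270, 128]);
translate([2044, 56, 191]) cube([28, 1270, 128]);
translate([189, 0, 319]) cube([69, 1382, 25]);
translate([391, 0, 319]) cube([69, 1382, 25]);
translate([593, 0, 319]) cube([69, 1382, 25]);
translate([795, 0, 319]) cube([69, 1382, 25]);
translate([997, 0, 319]) cube([69, 1382, 25]);
translate([1199, 0, 319]) cube([69, 1382, 25]);
translate([1401, 0, 319]) cube([69, 1382, 25]);
translate([1603, 0, 319]) cube([69, 1382, 25]);
translate([1805, 0, 319]) cube([69, 1382, 25]);


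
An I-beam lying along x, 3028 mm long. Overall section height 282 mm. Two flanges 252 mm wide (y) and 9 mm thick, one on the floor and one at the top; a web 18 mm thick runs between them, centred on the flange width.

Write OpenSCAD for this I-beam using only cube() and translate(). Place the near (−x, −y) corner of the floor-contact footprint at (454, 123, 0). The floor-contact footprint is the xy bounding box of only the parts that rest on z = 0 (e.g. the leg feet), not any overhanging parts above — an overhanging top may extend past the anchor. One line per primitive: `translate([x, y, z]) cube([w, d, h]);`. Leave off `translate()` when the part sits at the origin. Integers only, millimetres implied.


translate([454, 123, 0]) cube([3028, 252, 9]);
translate([454, 240, 9]) cube([3028, 18, 264]);
translate([454, 123, 273]) cube([3028, 252, 9]);


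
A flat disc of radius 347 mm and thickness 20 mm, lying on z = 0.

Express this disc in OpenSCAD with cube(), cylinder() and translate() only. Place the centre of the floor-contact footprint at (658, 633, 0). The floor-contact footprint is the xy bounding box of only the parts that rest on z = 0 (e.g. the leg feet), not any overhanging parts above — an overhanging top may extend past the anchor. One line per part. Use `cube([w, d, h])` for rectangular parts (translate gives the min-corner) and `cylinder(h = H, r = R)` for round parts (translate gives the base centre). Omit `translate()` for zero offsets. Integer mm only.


translate([658, 633, 0]) cylinder(h = 20, r = 347);


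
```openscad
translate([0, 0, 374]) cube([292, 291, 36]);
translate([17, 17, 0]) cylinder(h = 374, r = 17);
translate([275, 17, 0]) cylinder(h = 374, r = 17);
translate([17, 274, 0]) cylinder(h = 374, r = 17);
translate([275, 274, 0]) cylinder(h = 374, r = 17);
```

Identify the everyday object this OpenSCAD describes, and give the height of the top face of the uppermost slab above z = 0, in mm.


A stool. The seat height is 410 mm.

A 292×291×36 slab at z = 374 on four corner cylinders — a stool. The seat top is 374 + 36 = 410 mm.


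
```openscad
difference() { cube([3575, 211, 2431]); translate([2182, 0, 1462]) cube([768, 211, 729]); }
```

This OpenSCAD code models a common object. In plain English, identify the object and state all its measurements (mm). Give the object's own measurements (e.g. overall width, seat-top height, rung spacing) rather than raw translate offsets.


A wall 3575 mm long (x), 211 mm thick (y), 2431 mm tall, with a rectangular window opening cut through it. The opening is 768 mm wide and 729 mm tall; its sill is at z = 1462 mm and its near (−x) edge is 2182 mm from the wall's −x end. The opening passes through the full wall thickness.


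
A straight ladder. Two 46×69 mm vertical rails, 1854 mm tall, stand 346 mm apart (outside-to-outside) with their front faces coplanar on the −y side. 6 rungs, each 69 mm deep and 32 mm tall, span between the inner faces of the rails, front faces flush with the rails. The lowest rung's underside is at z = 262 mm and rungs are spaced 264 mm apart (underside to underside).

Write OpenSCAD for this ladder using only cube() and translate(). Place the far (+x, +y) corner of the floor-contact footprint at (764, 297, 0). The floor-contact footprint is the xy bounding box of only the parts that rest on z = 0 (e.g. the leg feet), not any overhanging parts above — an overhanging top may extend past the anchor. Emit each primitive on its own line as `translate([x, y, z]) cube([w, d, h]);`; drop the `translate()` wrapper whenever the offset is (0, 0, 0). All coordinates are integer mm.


// rung span = 346 - 2*46 = 254
// rung[k] z = 262 + k*264
translate([418, 228, 0]) cube([46, 69, 1854]);
translate([718, 228, 0]) cube([46, 69, 1854]);
translate([464, 228, 262]) cube([254, 69, 32]);
translate([464, 228, 526]) cube([254, 69, 32]);
translate([464, 228, 790]) cube([254, 69, 32]);
translate([464, 228, 1054]) cube([254, 69, 32]);
translate([464, 228, 1318]) cube([254, 69, 32]);
translate([464, 228, 1582]) cube([254, 69, 32]);


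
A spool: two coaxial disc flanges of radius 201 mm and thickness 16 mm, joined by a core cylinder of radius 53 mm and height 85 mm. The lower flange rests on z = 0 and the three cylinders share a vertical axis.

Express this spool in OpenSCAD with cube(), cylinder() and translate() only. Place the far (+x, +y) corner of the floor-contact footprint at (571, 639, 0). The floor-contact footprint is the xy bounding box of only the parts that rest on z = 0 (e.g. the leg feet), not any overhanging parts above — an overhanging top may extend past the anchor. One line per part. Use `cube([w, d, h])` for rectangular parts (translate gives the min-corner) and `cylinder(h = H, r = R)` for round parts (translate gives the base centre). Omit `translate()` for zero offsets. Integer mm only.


translate([370, 438, 0]) cylinder(h = 16, r = 201);
translate([370, 438, 16]) cylinder(h = 85, r = 53);
translate([370, 438, 101]) cylinder(h = 16, r = 201);


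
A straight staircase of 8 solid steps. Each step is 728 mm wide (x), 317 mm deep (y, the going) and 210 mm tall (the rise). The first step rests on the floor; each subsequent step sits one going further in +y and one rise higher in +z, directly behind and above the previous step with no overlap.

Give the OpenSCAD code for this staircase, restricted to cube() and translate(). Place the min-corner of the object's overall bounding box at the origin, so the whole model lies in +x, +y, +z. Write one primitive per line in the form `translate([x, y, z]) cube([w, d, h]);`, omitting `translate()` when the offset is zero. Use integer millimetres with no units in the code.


cube([728, 317, 210]);
translate([0, 317, 210]) cube([728, 317, 210]);
translate([0, 634, 420]) cube([728, 317, 210]);
translate([0, 951, 630]) cube([728, 317, 210]);
translate([0, 1268, 840]) cube([728, 317, 210]);
translate([0, 1585, 1050]) cube([728, 317, 210]);
translate([0, 1902, 1260]) cube([728, 317, 210]);
translate([0, 2219, 1470]) cube([728, 317, 210]);


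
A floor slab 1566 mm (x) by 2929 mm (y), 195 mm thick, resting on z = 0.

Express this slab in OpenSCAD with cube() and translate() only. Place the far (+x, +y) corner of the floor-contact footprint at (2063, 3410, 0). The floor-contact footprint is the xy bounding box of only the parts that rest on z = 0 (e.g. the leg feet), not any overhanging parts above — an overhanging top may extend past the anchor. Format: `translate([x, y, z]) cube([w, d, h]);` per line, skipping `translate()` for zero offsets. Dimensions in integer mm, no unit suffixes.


translate([497, 481, 0]) cube([1566, 2929, 195]);


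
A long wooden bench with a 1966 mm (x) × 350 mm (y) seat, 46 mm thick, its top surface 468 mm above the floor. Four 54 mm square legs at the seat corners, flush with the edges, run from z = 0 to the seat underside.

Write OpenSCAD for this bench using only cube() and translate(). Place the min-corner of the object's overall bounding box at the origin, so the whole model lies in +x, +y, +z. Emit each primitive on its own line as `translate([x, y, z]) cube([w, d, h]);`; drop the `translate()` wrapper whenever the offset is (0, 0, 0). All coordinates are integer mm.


translate([0, 0, 422]) cube([1966, 350, 46]);
cube([54, 54, 422]);
translate([0, 296, 0]) cube([54, 54, 422]);
translate([1912, 0, 0]) cube([54, 54, 422]);
translate([1912, 296, 0]) cube([54, 54, 422]);


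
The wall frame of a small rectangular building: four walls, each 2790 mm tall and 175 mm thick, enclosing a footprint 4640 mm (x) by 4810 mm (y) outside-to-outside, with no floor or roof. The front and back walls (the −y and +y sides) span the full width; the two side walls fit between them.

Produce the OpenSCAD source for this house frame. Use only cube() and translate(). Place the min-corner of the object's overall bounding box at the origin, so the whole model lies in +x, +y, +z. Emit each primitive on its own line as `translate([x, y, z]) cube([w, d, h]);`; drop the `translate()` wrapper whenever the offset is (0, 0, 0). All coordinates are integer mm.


cube([4640, 175, 2790]);
translate([0, 4635, 0]) cube([4640, 175, 2790]);
translate([0, 175, 0]) cube([175, 4460, 2790]);
translate([4465, 175, 0]) cube([175, 4460, 2790]);
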